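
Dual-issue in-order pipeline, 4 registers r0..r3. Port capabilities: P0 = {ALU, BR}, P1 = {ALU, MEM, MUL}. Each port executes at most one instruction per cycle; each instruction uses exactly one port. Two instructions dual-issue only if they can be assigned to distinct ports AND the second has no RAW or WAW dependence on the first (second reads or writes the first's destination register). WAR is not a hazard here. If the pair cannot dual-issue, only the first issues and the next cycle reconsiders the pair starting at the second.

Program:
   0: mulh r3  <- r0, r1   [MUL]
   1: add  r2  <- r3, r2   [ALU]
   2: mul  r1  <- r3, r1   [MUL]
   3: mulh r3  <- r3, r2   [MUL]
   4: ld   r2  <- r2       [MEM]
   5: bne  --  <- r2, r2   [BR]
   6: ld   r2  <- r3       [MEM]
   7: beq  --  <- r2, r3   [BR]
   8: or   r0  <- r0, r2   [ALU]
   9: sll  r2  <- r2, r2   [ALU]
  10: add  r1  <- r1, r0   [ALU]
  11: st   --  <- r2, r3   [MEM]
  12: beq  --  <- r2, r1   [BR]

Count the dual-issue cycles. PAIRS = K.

PAIRS = 5

#0 head=0: mulh i0 RAW r3
#1 head=1: add;mul i1+i2 dual
#2 head=3: mulh i3 no-port MUL/MEM
#3 head=4: ld i4 RAW r2
#4 head=5: bne;ld i5+i6 dual
#5 head=7: beq;or i7+i8 dual
#6 head=9: sll;add i9+i10 dual
#7 head=11: st;beq i11+i12 dual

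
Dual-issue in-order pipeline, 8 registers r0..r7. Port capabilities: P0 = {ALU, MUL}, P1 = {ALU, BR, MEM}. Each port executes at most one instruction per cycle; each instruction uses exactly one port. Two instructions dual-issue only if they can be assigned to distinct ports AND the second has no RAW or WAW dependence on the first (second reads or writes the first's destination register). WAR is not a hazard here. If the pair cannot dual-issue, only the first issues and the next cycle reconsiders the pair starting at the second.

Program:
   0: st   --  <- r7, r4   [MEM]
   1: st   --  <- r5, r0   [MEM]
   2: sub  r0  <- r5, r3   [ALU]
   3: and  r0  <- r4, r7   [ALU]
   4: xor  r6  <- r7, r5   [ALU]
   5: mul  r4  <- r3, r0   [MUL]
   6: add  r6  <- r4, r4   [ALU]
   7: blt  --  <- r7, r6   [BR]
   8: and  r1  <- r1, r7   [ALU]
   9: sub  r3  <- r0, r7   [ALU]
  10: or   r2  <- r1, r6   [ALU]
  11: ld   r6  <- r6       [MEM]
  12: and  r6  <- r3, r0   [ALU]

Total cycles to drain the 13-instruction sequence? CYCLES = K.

#0 head=0: st i0 no-port MEM/MEM
#1 head=1: st/sub i1&i2 2-wide
#2 head=3: and/xor i3&i4 2-wide
#3 head=5: mul i5 RAW r4
#4 head=6: add i6 RAW r6
#5 head=7: blt/and i7&i8 2-wide
#6 head=9: sub/or i9&i10 2-wide
#7 head=11: ld i11 WAW r6
#8 head=12: and i12 tail

CYCLES = 9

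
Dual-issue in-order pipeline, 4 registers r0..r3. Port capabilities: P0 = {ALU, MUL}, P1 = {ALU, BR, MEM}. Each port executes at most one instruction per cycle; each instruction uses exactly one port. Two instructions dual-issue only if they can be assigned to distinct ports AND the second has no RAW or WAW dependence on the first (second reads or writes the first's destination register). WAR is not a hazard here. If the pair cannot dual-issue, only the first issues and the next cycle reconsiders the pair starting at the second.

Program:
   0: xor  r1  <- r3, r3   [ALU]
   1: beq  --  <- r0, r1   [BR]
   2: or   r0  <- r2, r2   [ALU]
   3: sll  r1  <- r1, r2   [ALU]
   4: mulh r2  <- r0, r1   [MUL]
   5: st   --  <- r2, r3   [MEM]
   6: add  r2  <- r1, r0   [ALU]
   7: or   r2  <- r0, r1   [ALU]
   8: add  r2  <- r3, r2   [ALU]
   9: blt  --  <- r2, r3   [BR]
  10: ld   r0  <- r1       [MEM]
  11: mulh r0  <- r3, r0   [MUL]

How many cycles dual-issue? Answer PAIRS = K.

PAIRS = 2

c0: i0 xor.ALU  RAW r1
c1: i1&i2 beq.BR/or.ALU  pair
c2: i3 sll.ALU  RAW r1
c3: i4 mulh.MUL  RAW r2
c4: i5&i6 st.MEM/add.ALU  pair
c5: i7 or.ALU  RAW+WAW r2
c6: i8 add.ALU  RAW r2
c7: i9 blt.BR  no-port BR/MEM
c8: i10 ld.MEM  RAW+WAW r0
c9: i11 mulh.MUL  tail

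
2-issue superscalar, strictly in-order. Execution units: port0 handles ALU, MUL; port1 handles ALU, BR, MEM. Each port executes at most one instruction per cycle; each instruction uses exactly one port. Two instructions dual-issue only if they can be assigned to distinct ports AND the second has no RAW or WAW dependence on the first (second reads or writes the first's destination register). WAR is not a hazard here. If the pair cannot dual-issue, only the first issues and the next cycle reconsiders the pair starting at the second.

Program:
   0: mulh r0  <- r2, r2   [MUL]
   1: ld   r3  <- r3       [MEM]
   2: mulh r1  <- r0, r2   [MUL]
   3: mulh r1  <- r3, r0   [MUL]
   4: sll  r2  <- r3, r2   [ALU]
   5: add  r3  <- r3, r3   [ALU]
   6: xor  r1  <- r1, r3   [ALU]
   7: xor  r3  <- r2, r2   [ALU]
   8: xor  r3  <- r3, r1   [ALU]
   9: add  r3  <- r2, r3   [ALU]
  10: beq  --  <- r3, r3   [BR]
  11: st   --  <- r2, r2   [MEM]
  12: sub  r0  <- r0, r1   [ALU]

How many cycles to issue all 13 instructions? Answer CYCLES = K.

CYCLES = 9

#0 head=0: mulh+ld i0+i1 dual
#1 head=2: mulh i2 no-port MUL/MUL
#2 head=3: mulh+sll i3+i4 dual
#3 head=5: add i5 RAW r3
#4 head=6: xor+xor i6+i7 dual
#5 head=8: xor i8 RAW+WAW r3
#6 head=9: add i9 RAW r3
#7 head=10: beq i10 no-port BR/MEM
#8 head=11: st+sub i11+i12 dual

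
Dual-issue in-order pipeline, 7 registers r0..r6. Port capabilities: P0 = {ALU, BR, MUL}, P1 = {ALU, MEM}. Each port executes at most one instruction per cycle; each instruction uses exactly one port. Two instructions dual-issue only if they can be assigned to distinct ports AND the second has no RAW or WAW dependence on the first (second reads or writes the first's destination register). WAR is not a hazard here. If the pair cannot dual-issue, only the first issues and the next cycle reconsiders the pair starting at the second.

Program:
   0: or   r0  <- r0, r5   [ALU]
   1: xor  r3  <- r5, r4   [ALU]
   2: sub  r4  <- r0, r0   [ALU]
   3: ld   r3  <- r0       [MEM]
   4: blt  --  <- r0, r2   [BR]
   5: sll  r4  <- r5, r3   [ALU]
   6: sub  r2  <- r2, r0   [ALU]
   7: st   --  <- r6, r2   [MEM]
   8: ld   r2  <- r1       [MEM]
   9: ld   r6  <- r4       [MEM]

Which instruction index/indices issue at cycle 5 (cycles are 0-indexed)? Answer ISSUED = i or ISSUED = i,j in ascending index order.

ISSUED = 8

[0] i0+i1  or.ALU/xor.ALU  -- pair
[1] i2+i3  sub.ALU/ld.MEM  -- pair
[2] i4+i5  blt.BR/sll.ALU  -- pair
[3] i6  sub.ALU  -- RAW r2
[4] i7  st.MEM  -- no-port MEM/MEM
[5] i8  ld.MEM  -- no-port MEM/MEM
[6] i9  ld.MEM  -- tail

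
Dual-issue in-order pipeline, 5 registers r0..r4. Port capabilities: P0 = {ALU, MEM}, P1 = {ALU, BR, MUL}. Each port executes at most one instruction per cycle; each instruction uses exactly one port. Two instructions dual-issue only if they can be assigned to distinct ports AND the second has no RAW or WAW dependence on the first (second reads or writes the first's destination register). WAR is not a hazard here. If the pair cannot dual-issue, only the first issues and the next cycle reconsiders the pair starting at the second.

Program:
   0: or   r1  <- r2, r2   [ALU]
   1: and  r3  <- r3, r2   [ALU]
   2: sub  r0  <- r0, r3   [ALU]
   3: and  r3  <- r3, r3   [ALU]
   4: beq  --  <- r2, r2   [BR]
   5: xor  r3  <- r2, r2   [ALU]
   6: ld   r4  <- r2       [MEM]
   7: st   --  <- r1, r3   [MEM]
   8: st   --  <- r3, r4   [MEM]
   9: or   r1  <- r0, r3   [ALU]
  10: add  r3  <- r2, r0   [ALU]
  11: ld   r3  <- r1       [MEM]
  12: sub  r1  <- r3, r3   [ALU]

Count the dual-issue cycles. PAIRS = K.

PAIRS = 4

c0: i0&i1 or+and  2-wide
c1: i2&i3 sub+and  2-wide
c2: i4&i5 beq+xor  2-wide
c3: i6 ld  no-port MEM/MEM
c4: i7 st  no-port MEM/MEM
c5: i8&i9 st+or  2-wide
c6: i10 add  WAW r3
c7: i11 ld  RAW r3
c8: i12 sub  tail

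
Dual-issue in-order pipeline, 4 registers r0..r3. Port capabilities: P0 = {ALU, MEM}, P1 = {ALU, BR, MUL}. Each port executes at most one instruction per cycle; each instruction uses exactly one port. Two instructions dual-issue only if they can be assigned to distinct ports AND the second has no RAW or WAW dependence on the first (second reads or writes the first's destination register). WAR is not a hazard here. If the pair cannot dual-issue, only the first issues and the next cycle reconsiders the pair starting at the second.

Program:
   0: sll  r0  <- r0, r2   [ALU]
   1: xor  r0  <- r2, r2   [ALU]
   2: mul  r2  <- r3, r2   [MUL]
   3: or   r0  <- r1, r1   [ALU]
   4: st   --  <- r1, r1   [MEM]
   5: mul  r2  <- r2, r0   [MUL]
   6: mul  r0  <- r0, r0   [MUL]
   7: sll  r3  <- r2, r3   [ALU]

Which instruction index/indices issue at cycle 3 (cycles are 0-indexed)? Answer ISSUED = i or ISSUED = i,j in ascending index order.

ISSUED = 5

0. sll @i0  | WAW r0
1. xor+mul @i1,i2  | pair
2. or+st @i3,i4  | pair
3. mul @i5  | no-port MUL/MUL
4. mul+sll @i6,i7  | pair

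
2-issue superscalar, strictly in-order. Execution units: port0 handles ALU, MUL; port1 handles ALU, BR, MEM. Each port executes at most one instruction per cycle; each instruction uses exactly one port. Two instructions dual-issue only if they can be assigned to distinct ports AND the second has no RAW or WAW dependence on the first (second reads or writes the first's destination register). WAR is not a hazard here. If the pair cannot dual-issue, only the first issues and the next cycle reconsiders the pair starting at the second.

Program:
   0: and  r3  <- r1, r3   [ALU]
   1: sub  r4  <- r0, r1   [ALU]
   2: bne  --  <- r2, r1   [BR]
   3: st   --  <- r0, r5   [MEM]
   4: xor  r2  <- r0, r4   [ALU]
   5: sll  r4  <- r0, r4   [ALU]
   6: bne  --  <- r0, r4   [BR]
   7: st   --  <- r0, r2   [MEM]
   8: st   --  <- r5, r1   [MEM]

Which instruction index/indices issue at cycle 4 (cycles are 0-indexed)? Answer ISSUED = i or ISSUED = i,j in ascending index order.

c0: i0,i1 and+sub  pair
c1: i2 bne  no-port BR/MEM
c2: i3,i4 st+xor  pair
c3: i5 sll  RAW r4
c4: i6 bne  no-port BR/MEM
c5: i7 st  no-port MEM/MEM
c6: i8 st  tail

ISSUED = 6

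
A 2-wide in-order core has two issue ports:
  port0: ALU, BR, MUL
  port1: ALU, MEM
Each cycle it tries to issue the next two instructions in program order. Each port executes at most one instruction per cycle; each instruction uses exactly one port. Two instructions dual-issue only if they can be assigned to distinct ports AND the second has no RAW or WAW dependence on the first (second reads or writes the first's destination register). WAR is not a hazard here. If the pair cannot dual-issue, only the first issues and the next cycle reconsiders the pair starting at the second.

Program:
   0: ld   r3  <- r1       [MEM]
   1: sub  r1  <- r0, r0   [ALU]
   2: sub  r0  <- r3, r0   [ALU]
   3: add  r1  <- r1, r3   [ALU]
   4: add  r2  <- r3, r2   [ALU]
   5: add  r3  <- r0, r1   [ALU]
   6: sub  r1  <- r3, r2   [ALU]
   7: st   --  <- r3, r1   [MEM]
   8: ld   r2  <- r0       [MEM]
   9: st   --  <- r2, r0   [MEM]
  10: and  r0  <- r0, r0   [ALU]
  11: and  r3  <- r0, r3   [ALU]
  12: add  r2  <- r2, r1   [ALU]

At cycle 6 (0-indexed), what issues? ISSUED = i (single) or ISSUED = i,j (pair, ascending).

c0: i0+i1 ld.MEM+sub.ALU  2-wide
c1: i2+i3 sub.ALU+add.ALU  2-wide
c2: i4+i5 add.ALU+add.ALU  2-wide
c3: i6 sub.ALU  RAW r1
c4: i7 st.MEM  no-port MEM/MEM
c5: i8 ld.MEM  no-port MEM/MEM
c6: i9+i10 st.MEM+and.ALU  2-wide
c7: i11+i12 and.ALU+add.ALU  2-wide

ISSUED = 9,10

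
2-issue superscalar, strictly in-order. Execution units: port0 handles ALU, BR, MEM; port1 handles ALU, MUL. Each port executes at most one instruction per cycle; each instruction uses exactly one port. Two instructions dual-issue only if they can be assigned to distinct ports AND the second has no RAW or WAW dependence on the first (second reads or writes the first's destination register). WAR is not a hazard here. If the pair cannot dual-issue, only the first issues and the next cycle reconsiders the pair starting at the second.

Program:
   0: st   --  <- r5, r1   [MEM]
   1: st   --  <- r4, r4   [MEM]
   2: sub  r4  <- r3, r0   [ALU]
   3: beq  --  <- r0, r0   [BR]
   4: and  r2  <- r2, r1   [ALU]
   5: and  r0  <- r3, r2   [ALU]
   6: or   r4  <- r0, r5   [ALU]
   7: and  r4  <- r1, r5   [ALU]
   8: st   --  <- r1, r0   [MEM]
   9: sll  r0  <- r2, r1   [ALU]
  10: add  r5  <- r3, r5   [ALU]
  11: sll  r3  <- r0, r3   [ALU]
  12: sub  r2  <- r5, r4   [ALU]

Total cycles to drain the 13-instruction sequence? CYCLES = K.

  cy0 -> i0 (st.MEM) no-port MEM/MEM
  cy1 -> i1+i2 (st.MEM;sub.ALU) 2-wide
  cy2 -> i3+i4 (beq.BR;and.ALU) 2-wide
  cy3 -> i5 (and.ALU) RAW r0
  cy4 -> i6 (or.ALU) WAW r4
  cy5 -> i7+i8 (and.ALU;st.MEM) 2-wide
  cy6 -> i9+i10 (sll.ALU;add.ALU) 2-wide
  cy7 -> i11+i12 (sll.ALU;sub.ALU) 2-wide

CYCLES = 8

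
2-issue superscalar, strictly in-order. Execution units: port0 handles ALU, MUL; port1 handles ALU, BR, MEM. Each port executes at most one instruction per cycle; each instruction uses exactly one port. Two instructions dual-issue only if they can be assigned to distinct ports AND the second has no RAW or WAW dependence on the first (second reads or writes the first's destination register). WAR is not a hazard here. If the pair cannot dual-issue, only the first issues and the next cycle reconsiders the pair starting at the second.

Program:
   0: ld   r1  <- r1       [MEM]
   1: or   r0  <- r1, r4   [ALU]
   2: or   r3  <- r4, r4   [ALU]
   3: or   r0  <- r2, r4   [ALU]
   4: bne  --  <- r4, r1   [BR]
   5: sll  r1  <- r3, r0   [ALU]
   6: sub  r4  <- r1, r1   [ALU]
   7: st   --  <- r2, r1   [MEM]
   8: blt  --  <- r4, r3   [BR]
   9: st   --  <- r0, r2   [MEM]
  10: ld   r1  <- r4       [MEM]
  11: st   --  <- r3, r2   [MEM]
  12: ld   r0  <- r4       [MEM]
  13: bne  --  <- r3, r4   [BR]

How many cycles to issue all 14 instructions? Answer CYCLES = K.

[0] i0  ld.MEM  -- RAW r1
[1] i1/i2  or.ALU;or.ALU  -- pair
[2] i3/i4  or.ALU;bne.BR  -- pair
[3] i5  sll.ALU  -- RAW r1
[4] i6/i7  sub.ALU;st.MEM  -- pair
[5] i8  blt.BR  -- no-port BR/MEM
[6] i9  st.MEM  -- no-port MEM/MEM
[7] i10  ld.MEM  -- no-port MEM/MEM
[8] i11  st.MEM  -- no-port MEM/MEM
[9] i12  ld.MEM  -- no-port MEM/BR
[10] i13  bne.BR  -- tail

CYCLES = 11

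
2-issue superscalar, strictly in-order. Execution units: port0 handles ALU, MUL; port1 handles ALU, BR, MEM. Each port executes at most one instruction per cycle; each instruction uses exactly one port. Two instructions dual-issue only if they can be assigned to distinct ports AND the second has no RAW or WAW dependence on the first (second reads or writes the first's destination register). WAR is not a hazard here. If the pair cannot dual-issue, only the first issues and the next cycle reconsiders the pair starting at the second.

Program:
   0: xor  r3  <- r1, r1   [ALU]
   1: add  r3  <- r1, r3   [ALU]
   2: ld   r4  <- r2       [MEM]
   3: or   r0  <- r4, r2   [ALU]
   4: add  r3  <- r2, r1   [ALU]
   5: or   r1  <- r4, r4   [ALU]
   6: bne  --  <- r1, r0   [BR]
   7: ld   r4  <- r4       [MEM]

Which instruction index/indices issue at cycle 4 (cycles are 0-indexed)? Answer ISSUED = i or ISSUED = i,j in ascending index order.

#0 head=0: xor.ALU i0 RAW+WAW r3
#1 head=1: add.ALU ld.MEM i1/i2 pair
#2 head=3: or.ALU add.ALU i3/i4 pair
#3 head=5: or.ALU i5 RAW r1
#4 head=6: bne.BR i6 no-port BR/MEM
#5 head=7: ld.MEM i7 tail

ISSUED = 6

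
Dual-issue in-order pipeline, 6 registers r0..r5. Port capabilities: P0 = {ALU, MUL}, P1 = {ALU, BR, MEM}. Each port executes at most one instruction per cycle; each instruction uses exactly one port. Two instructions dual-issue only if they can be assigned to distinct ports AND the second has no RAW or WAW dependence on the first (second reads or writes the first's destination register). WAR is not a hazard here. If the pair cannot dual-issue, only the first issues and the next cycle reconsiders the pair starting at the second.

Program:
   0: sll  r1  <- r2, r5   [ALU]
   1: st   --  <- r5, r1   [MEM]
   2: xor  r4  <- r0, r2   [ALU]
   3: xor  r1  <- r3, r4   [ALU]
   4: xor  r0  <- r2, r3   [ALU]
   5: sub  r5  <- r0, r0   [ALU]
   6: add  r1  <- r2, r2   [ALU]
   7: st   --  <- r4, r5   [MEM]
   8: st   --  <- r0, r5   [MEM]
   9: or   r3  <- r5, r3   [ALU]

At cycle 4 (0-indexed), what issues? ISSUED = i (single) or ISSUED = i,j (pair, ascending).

ISSUED = 7

  cy0 -> i0 (sll) RAW r1
  cy1 -> i1+i2 (st xor) 2-wide
  cy2 -> i3+i4 (xor xor) 2-wide
  cy3 -> i5+i6 (sub add) 2-wide
  cy4 -> i7 (st) no-port MEM/MEM
  cy5 -> i8+i9 (st or) 2-wide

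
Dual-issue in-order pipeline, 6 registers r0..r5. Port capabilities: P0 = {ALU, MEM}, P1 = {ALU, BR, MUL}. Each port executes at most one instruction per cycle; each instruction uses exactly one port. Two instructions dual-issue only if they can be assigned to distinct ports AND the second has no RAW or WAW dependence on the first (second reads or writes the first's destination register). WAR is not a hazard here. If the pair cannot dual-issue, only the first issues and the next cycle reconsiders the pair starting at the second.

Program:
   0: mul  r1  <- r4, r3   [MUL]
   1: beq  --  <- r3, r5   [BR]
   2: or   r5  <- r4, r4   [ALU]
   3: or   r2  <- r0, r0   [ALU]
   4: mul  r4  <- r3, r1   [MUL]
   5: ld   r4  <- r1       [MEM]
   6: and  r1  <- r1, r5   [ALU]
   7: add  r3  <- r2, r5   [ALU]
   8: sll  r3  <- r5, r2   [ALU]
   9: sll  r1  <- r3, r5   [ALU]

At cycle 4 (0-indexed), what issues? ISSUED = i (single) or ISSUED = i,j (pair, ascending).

c0: i0 mul.MUL  no-port MUL/BR
c1: i1+i2 beq.BR/or.ALU  dual
c2: i3+i4 or.ALU/mul.MUL  dual
c3: i5+i6 ld.MEM/and.ALU  dual
c4: i7 add.ALU  WAW r3
c5: i8 sll.ALU  RAW r3
c6: i9 sll.ALU  tail

ISSUED = 7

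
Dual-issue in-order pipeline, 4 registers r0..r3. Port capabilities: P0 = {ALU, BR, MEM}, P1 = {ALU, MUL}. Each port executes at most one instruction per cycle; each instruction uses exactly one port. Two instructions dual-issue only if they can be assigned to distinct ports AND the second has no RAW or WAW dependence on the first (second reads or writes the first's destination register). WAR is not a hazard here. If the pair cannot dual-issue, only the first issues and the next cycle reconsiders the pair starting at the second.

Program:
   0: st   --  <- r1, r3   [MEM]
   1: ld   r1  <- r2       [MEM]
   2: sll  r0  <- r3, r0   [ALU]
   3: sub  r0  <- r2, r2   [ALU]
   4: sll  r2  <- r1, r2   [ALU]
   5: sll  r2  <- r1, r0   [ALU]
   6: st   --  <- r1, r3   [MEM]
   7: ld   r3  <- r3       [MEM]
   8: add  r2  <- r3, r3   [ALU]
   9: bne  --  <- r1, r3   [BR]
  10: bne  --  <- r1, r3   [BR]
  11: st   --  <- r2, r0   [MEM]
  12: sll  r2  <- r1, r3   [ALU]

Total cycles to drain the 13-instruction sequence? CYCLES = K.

CYCLES = 8

#0 head=0: st.MEM i0 no-port MEM/MEM
#1 head=1: ld.MEM/sll.ALU i1,i2 2-wide
#2 head=3: sub.ALU/sll.ALU i3,i4 2-wide
#3 head=5: sll.ALU/st.MEM i5,i6 2-wide
#4 head=7: ld.MEM i7 RAW r3
#5 head=8: add.ALU/bne.BR i8,i9 2-wide
#6 head=10: bne.BR i10 no-port BR/MEM
#7 head=11: st.MEM/sll.ALU i11,i12 2-wide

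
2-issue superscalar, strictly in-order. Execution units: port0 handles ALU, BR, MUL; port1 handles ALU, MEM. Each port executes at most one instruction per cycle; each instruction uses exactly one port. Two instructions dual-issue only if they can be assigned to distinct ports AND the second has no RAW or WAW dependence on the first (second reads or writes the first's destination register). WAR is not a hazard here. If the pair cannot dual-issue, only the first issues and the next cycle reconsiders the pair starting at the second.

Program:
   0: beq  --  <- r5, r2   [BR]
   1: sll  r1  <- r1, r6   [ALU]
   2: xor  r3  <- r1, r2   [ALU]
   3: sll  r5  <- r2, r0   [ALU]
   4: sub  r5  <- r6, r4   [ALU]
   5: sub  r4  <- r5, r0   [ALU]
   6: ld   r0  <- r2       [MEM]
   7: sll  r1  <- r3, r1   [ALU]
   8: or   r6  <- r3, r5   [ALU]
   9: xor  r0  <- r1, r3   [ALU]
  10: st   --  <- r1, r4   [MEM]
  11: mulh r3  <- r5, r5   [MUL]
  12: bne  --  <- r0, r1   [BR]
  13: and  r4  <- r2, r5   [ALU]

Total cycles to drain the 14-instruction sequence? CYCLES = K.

[0] i0&i1  beq.BR sll.ALU  -- 2-wide
[1] i2&i3  xor.ALU sll.ALU  -- 2-wide
[2] i4  sub.ALU  -- RAW r5
[3] i5&i6  sub.ALU ld.MEM  -- 2-wide
[4] i7&i8  sll.ALU or.ALU  -- 2-wide
[5] i9&i10  xor.ALU st.MEM  -- 2-wide
[6] i11  mulh.MUL  -- no-port MUL/BR
[7] i12&i13  bne.BR and.ALU  -- 2-wide

CYCLES = 8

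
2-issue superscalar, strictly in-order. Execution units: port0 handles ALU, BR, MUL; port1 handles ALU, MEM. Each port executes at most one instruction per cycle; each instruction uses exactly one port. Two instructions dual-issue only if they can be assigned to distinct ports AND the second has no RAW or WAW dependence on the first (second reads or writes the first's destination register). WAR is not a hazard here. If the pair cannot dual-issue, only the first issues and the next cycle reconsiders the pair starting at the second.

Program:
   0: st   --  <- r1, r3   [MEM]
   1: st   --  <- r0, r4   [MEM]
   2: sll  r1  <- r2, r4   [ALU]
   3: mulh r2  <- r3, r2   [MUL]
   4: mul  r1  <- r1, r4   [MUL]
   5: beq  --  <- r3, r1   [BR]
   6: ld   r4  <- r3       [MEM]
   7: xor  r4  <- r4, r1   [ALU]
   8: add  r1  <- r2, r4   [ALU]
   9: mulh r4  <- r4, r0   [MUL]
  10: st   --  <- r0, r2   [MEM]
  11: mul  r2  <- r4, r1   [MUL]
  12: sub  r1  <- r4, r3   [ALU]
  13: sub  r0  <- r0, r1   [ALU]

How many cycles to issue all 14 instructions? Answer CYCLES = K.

0. st @i0  | no-port MEM/MEM
1. st+sll @i1,i2  | dual
2. mulh @i3  | no-port MUL/MUL
3. mul @i4  | no-port MUL/BR
4. beq+ld @i5,i6  | dual
5. xor @i7  | RAW r4
6. add+mulh @i8,i9  | dual
7. st+mul @i10,i11  | dual
8. sub @i12  | RAW r1
9. sub @i13  | tail

CYCLES = 10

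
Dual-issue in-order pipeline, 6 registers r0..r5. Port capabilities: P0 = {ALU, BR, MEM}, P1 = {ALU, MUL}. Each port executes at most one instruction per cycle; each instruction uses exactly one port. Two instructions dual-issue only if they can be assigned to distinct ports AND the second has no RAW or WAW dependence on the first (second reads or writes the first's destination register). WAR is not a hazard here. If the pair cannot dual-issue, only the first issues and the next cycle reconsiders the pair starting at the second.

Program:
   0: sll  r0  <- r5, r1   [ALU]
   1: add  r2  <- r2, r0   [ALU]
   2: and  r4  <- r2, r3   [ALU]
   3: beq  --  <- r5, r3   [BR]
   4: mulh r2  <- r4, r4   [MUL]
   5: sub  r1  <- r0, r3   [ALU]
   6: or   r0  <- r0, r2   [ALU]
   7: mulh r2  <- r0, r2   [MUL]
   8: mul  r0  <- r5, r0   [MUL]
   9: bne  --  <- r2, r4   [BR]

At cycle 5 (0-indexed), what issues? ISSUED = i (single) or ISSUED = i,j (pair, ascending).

ISSUED = 7

#0 head=0: sll i0 RAW r0
#1 head=1: add i1 RAW r2
#2 head=2: and/beq i2,i3 2-wide
#3 head=4: mulh/sub i4,i5 2-wide
#4 head=6: or i6 RAW r0
#5 head=7: mulh i7 no-port MUL/MUL
#6 head=8: mul/bne i8,i9 2-wide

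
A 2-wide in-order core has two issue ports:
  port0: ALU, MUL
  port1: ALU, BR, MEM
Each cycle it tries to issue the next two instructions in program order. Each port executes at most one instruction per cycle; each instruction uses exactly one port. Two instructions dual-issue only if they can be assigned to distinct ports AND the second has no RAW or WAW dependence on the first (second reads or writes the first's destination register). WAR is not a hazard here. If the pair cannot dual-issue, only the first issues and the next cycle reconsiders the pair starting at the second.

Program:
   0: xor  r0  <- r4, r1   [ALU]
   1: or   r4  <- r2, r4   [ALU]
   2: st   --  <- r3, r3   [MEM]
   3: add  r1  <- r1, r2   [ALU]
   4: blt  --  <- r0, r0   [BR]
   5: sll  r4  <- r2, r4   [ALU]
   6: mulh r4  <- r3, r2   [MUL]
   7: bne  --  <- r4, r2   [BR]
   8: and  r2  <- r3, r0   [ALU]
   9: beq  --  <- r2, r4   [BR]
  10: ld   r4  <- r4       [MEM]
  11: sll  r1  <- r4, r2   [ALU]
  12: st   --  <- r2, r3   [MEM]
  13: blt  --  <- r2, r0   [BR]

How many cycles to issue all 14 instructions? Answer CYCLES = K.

c0: i0+i1 xor/or  dual
c1: i2+i3 st/add  dual
c2: i4+i5 blt/sll  dual
c3: i6 mulh  RAW r4
c4: i7+i8 bne/and  dual
c5: i9 beq  no-port BR/MEM
c6: i10 ld  RAW r4
c7: i11+i12 sll/st  dual
c8: i13 blt  tail

CYCLES = 9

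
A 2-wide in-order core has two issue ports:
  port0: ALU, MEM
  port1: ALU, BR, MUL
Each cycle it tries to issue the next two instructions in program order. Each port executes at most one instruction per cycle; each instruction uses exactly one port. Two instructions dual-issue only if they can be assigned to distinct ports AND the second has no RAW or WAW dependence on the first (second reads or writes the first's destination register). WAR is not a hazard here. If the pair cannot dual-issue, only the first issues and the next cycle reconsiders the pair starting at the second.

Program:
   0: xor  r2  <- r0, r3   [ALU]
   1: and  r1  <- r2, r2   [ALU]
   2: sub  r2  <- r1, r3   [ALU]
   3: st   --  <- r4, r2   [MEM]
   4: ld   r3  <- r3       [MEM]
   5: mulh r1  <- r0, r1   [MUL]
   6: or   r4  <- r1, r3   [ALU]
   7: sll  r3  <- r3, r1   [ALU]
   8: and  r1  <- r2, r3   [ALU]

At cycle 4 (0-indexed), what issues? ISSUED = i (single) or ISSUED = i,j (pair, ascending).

[0] i0  xor.ALU  -- RAW r2
[1] i1  and.ALU  -- RAW r1
[2] i2  sub.ALU  -- RAW r2
[3] i3  st.MEM  -- no-port MEM/MEM
[4] i4,i5  ld.MEM;mulh.MUL  -- pair
[5] i6,i7  or.ALU;sll.ALU  -- pair
[6] i8  and.ALU  -- tail

ISSUED = 4,5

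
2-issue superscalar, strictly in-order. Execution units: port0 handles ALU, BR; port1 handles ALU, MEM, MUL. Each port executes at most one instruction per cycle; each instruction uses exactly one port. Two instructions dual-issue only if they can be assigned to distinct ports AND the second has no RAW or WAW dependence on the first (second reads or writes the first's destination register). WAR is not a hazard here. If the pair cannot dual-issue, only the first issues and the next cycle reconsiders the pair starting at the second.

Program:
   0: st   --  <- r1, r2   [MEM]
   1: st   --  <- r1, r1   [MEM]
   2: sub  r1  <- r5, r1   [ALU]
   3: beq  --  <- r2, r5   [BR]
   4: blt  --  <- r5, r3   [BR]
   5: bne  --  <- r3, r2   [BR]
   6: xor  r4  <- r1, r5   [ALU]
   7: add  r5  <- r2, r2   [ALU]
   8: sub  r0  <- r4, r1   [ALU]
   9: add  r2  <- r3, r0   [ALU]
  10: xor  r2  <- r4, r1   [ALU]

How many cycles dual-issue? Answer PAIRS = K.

#0 head=0: st i0 no-port MEM/MEM
#1 head=1: st+sub i1,i2 pair
#2 head=3: beq i3 no-port BR/BR
#3 head=4: blt i4 no-port BR/BR
#4 head=5: bne+xor i5,i6 pair
#5 head=7: add+sub i7,i8 pair
#6 head=9: add i9 WAW r2
#7 head=10: xor i10 tail

PAIRS = 3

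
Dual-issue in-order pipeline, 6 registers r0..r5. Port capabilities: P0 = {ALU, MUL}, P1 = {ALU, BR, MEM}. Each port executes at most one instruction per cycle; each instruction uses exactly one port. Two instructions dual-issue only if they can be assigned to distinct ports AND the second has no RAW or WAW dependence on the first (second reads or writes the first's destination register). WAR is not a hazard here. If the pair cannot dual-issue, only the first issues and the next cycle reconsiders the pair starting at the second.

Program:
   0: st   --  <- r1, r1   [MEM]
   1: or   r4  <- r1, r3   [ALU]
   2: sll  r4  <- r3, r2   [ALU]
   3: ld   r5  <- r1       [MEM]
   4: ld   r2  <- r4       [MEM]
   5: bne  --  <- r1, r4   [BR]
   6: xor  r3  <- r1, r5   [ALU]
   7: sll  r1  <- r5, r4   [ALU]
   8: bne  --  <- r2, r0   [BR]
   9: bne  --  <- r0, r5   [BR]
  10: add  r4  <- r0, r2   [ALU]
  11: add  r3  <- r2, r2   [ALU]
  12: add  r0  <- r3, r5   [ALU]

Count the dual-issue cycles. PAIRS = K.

PAIRS = 5

  cy0 -> i0/i1 (st+or) 2-wide
  cy1 -> i2/i3 (sll+ld) 2-wide
  cy2 -> i4 (ld) no-port MEM/BR
  cy3 -> i5/i6 (bne+xor) 2-wide
  cy4 -> i7/i8 (sll+bne) 2-wide
  cy5 -> i9/i10 (bne+add) 2-wide
  cy6 -> i11 (add) RAW r3
  cy7 -> i12 (add) tail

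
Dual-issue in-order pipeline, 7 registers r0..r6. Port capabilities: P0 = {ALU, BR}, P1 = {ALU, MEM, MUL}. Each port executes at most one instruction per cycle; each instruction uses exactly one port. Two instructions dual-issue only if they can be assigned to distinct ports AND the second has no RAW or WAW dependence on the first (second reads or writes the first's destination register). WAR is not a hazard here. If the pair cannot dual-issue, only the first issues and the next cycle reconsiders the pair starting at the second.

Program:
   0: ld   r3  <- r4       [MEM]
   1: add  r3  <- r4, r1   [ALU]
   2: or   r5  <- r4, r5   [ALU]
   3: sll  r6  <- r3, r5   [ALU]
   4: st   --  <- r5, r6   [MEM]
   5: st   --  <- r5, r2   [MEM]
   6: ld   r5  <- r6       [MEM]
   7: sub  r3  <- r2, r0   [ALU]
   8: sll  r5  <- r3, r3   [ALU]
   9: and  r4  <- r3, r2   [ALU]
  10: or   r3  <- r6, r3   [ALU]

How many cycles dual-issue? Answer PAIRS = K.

[0] i0  ld  -- WAW r3
[1] i1&i2  add or  -- 2-wide
[2] i3  sll  -- RAW r6
[3] i4  st  -- no-port MEM/MEM
[4] i5  st  -- no-port MEM/MEM
[5] i6&i7  ld sub  -- 2-wide
[6] i8&i9  sll and  -- 2-wide
[7] i10  or  -- tail

PAIRS = 3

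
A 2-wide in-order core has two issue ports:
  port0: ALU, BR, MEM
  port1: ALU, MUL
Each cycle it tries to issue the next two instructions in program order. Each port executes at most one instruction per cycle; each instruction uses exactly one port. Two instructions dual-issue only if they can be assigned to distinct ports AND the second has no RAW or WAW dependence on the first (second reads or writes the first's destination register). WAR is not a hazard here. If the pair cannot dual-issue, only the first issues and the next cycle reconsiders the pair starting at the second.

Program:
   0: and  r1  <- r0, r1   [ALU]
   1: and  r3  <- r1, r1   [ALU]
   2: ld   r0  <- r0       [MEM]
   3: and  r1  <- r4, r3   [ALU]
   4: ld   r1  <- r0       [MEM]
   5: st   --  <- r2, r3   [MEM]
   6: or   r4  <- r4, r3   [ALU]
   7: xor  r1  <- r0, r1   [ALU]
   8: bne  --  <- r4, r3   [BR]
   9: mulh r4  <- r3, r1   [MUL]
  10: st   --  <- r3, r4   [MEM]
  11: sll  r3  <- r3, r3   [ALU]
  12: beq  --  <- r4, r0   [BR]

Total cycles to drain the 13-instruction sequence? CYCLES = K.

t=0 i0:and.ALU ; RAW r1
t=1 i1&i2:and.ALU;ld.MEM ; pair
t=2 i3:and.ALU ; WAW r1
t=3 i4:ld.MEM ; no-port MEM/MEM
t=4 i5&i6:st.MEM;or.ALU ; pair
t=5 i7&i8:xor.ALU;bne.BR ; pair
t=6 i9:mulh.MUL ; RAW r4
t=7 i10&i11:st.MEM;sll.ALU ; pair
t=8 i12:beq.BR ; tail

CYCLES = 9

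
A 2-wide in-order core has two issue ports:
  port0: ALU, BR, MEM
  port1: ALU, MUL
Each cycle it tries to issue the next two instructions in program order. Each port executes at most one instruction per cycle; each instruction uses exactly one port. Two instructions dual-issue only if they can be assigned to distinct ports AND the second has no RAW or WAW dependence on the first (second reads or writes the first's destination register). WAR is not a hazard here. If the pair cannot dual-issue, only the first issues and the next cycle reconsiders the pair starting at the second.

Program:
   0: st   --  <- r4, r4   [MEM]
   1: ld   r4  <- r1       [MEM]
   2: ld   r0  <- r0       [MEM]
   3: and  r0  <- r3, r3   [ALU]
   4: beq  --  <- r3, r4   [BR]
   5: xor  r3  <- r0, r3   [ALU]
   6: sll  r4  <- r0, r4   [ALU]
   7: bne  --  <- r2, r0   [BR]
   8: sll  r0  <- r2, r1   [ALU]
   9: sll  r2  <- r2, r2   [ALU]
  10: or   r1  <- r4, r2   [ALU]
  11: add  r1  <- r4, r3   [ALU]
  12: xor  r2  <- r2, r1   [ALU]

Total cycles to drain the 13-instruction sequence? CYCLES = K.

CYCLES = 10

t=0 i0:st.MEM ; no-port MEM/MEM
t=1 i1:ld.MEM ; no-port MEM/MEM
t=2 i2:ld.MEM ; WAW r0
t=3 i3,i4:and.ALU;beq.BR ; dual
t=4 i5,i6:xor.ALU;sll.ALU ; dual
t=5 i7,i8:bne.BR;sll.ALU ; dual
t=6 i9:sll.ALU ; RAW r2
t=7 i10:or.ALU ; WAW r1
t=8 i11:add.ALU ; RAW r1
t=9 i12:xor.ALU ; tail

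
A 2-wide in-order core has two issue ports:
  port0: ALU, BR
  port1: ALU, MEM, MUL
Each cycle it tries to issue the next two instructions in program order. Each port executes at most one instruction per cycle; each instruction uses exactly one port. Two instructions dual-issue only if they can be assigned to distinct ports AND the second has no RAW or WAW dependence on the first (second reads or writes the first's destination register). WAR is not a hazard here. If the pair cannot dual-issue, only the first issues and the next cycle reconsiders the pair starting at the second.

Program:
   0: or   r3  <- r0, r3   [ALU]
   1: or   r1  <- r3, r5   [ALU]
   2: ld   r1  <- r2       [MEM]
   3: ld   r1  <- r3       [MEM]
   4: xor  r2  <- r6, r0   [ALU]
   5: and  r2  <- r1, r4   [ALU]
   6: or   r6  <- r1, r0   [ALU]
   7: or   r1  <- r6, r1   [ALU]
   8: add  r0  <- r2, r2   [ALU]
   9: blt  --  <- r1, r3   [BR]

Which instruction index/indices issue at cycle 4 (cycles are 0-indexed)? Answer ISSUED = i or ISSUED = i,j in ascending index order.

0. or.ALU @i0  | RAW r3
1. or.ALU @i1  | WAW r1
2. ld.MEM @i2  | no-port MEM/MEM
3. ld.MEM/xor.ALU @i3&i4  | dual
4. and.ALU/or.ALU @i5&i6  | dual
5. or.ALU/add.ALU @i7&i8  | dual
6. blt.BR @i9  | tail

ISSUED = 5,6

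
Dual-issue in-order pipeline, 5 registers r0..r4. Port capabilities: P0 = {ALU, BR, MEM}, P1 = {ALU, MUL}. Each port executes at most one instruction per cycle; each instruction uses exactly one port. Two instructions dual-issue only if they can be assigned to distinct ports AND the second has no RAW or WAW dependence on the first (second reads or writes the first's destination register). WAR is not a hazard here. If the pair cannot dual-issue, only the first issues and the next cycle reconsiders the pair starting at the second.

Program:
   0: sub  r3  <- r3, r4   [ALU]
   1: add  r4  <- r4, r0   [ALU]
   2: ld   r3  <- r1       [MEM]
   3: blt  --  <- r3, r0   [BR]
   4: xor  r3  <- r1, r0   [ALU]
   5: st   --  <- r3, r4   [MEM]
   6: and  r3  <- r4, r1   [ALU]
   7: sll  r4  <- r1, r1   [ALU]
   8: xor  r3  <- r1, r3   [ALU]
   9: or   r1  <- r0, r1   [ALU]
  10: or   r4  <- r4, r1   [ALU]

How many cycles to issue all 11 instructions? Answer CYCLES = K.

t=0 i0&i1:sub.ALU;add.ALU ; dual
t=1 i2:ld.MEM ; no-port MEM/BR
t=2 i3&i4:blt.BR;xor.ALU ; dual
t=3 i5&i6:st.MEM;and.ALU ; dual
t=4 i7&i8:sll.ALU;xor.ALU ; dual
t=5 i9:or.ALU ; RAW r1
t=6 i10:or.ALU ; tail

CYCLES = 7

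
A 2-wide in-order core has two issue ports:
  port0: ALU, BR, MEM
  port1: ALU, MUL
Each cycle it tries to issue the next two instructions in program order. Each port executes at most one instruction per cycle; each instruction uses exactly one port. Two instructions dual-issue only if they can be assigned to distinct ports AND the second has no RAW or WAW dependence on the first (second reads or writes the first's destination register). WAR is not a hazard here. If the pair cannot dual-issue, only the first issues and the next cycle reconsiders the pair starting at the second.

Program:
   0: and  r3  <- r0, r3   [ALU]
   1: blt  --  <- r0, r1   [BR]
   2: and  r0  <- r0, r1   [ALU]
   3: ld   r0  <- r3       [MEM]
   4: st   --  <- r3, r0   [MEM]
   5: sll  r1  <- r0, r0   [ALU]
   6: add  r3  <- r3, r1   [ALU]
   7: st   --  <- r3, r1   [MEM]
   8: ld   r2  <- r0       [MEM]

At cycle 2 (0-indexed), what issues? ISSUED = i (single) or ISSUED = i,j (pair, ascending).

ISSUED = 3

0. and.ALU blt.BR @i0,i1  | dual
1. and.ALU @i2  | WAW r0
2. ld.MEM @i3  | no-port MEM/MEM
3. st.MEM sll.ALU @i4,i5  | dual
4. add.ALU @i6  | RAW r3
5. st.MEM @i7  | no-port MEM/MEM
6. ld.MEM @i8  | tail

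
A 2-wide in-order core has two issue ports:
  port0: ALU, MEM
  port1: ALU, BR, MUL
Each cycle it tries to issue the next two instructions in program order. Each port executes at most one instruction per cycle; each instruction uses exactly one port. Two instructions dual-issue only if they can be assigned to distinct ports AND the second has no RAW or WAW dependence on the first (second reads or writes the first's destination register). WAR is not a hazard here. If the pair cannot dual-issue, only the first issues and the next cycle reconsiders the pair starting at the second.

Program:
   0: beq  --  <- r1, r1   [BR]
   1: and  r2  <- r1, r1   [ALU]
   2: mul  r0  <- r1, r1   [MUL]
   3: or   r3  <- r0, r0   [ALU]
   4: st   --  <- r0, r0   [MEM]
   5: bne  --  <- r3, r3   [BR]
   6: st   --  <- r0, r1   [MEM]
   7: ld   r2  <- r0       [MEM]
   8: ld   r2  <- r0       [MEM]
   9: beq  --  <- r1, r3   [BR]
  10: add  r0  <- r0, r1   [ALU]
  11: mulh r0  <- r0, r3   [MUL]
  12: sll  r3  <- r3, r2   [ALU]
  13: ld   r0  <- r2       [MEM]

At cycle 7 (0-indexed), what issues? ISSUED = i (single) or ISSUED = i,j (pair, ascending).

ISSUED = 11,12

0. beq.BR/and.ALU @i0&i1  | pair
1. mul.MUL @i2  | RAW r0
2. or.ALU/st.MEM @i3&i4  | pair
3. bne.BR/st.MEM @i5&i6  | pair
4. ld.MEM @i7  | no-port MEM/MEM
5. ld.MEM/beq.BR @i8&i9  | pair
6. add.ALU @i10  | RAW+WAW r0
7. mulh.MUL/sll.ALU @i11&i12  | pair
8. ld.MEM @i13  | tail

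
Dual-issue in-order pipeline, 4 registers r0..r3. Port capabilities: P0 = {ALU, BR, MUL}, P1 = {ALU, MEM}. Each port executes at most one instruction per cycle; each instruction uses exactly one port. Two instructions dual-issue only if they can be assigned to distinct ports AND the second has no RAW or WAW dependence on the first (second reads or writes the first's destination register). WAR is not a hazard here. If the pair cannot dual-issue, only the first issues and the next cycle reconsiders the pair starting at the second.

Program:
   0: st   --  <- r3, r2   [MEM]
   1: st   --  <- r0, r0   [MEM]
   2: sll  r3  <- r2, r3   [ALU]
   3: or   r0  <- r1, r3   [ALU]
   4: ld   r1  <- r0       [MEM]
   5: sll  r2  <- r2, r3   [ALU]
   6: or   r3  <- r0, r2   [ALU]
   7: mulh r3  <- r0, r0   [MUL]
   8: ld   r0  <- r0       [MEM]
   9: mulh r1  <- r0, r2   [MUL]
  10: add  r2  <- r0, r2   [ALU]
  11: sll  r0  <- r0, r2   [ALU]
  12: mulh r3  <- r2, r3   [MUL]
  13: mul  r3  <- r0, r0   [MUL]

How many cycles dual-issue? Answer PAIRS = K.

PAIRS = 5

[0] i0  st.MEM  -- no-port MEM/MEM
[1] i1&i2  st.MEM+sll.ALU  -- 2-wide
[2] i3  or.ALU  -- RAW r0
[3] i4&i5  ld.MEM+sll.ALU  -- 2-wide
[4] i6  or.ALU  -- WAW r3
[5] i7&i8  mulh.MUL+ld.MEM  -- 2-wide
[6] i9&i10  mulh.MUL+add.ALU  -- 2-wide
[7] i11&i12  sll.ALU+mulh.MUL  -- 2-wide
[8] i13  mul.MUL  -- tail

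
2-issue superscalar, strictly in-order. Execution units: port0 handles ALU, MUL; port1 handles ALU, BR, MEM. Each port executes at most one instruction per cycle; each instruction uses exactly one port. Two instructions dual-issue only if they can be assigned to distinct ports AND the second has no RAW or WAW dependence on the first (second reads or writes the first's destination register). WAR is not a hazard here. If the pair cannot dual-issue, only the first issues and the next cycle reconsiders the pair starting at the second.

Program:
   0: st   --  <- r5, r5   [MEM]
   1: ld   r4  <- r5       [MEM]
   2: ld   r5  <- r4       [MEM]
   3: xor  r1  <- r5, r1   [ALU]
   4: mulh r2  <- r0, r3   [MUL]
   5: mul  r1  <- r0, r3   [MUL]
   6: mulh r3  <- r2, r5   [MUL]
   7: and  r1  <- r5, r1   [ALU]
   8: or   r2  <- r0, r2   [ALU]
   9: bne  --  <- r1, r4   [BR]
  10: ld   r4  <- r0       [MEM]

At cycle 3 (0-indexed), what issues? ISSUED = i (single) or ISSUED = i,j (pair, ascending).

ISSUED = 3,4

c0: i0 st.MEM  no-port MEM/MEM
c1: i1 ld.MEM  no-port MEM/MEM
c2: i2 ld.MEM  RAW r5
c3: i3&i4 xor.ALU;mulh.MUL  2-wide
c4: i5 mul.MUL  no-port MUL/MUL
c5: i6&i7 mulh.MUL;and.ALU  2-wide
c6: i8&i9 or.ALU;bne.BR  2-wide
c7: i10 ld.MEM  tail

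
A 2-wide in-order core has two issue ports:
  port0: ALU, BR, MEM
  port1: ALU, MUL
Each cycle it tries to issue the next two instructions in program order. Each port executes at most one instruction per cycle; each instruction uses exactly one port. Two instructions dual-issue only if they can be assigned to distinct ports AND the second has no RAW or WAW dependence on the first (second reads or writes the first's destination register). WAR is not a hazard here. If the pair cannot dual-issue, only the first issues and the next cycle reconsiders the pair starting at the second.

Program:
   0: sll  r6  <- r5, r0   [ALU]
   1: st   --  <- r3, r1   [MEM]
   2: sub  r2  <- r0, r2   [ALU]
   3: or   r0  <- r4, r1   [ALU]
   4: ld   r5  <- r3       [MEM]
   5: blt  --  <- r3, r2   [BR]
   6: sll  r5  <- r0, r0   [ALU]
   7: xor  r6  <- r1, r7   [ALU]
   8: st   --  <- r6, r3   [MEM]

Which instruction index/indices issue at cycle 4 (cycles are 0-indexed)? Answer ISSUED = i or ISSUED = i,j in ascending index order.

ISSUED = 7

t=0 i0&i1:sll+st ; dual
t=1 i2&i3:sub+or ; dual
t=2 i4:ld ; no-port MEM/BR
t=3 i5&i6:blt+sll ; dual
t=4 i7:xor ; RAW r6
t=5 i8:st ; tail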